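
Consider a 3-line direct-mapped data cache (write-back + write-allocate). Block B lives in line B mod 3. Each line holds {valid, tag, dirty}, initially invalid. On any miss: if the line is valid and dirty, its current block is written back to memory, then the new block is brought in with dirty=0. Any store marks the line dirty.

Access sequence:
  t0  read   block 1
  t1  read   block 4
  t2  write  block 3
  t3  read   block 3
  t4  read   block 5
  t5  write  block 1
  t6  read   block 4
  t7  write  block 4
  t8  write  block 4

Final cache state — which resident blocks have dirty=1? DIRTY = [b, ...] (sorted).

DIRTY = [3, 4]

0: R B1 → L1 miss [-]
1: R B4 → L1 miss [-]
2: W B3 → L0 miss [D]
3: R B3 → L0 hit [D]
4: R B5 → L2 miss [-]
5: W B1 → L1 miss [D]
6: R B4 → L1 miss wb→B1 [-]
7: W B4 → L1 hit [D]
8: W B4 → L1 hit [D]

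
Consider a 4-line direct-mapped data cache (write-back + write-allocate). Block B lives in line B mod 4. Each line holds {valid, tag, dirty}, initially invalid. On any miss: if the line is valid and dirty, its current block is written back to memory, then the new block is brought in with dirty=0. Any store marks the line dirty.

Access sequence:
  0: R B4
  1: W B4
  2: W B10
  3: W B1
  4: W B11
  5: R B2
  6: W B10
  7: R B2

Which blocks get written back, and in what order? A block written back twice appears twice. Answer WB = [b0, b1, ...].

  0 | R B4 → L0 miss [-]
  1 | W B4 → L0 hit [D]
  2 | W B10 → L2 miss [D]
  3 | W B1 → L1 miss [D]
  4 | W B11 → L3 miss [D]
  5 | R B2 → L2 miss wb→B10 [-]
  6 | W B10 → L2 miss [D]
  7 | R B2 → L2 miss wb→B10 [-]

WB = [10, 10]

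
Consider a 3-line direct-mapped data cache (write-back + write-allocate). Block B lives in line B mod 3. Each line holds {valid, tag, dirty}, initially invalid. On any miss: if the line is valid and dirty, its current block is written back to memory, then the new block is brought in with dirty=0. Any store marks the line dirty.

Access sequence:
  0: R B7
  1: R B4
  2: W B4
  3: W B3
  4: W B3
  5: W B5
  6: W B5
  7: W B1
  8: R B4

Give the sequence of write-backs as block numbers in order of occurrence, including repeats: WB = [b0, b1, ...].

WB = [4, 1]

0: R B7 → L1 miss [-]
1: R B4 → L1 miss [-]
2: W B4 → L1 hit [D]
3: W B3 → L0 miss [D]
4: W B3 → L0 hit [D]
5: W B5 → L2 miss [D]
6: W B5 → L2 hit [D]
7: W B1 → L1 miss wb→B4 [D]
8: R B4 → L1 miss wb→B1 [-]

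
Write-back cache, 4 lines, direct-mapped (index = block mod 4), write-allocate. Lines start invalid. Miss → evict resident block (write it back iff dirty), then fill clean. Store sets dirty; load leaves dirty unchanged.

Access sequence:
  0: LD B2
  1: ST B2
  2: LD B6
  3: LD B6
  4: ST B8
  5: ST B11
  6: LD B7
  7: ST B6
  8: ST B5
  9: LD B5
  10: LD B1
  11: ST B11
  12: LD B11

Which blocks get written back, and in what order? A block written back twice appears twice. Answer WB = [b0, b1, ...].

  0 | R B2 → L2 miss [-]
  1 | W B2 → L2 hit [D]
  2 | R B6 → L2 miss wb→B2 [-]
  3 | R B6 → L2 hit [-]
  4 | W B8 → L0 miss [D]
  5 | W B11 → L3 miss [D]
  6 | R B7 → L3 miss wb→B11 [-]
  7 | W B6 → L2 hit [D]
  8 | W B5 → L1 miss [D]
  9 | R B5 → L1 hit [D]
  10 | R B1 → L1 miss wb→B5 [-]
  11 | W B11 → L3 miss [D]
  12 | R B11 → L3 hit [D]

WB = [2, 11, 5]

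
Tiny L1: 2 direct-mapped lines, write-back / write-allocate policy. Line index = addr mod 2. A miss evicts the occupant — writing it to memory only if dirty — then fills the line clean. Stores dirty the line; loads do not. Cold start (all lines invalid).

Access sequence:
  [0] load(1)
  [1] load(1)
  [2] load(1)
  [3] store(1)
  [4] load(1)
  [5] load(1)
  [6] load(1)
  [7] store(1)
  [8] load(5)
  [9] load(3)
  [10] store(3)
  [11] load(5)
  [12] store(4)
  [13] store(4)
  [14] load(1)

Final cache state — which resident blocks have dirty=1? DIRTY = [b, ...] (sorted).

  0 | R B1 → L1 miss [-]
  1 | R B1 → L1 hit [-]
  2 | R B1 → L1 hit [-]
  3 | W B1 → L1 hit [D]
  4 | R B1 → L1 hit [D]
  5 | R B1 → L1 hit [D]
  6 | R B1 → L1 hit [D]
  7 | W B1 → L1 hit [D]
  8 | R B5 → L1 miss wb→B1 [-]
  9 | R B3 → L1 miss [-]
  10 | W B3 → L1 hit [D]
  11 | R B5 → L1 miss wb→B3 [-]
  12 | W B4 → L0 miss [D]
  13 | W B4 → L0 hit [D]
  14 | R B1 → L1 miss [-]

DIRTY = [4]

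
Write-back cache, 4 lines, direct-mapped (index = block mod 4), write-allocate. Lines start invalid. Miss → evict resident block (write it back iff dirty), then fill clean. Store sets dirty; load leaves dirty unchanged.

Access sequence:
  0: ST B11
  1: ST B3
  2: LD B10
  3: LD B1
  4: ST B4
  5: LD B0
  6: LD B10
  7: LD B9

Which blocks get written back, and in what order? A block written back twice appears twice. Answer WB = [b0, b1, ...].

0: W B11 -> L3 miss  d=D]
1: W B3 -> L3 miss wb->B11  d=D]
2: R B10 -> L2 miss  d=-]
3: R B1 -> L1 miss  d=-]
4: W B4 -> L0 miss  d=D]
5: R B0 -> L0 miss wb->B4  d=-]
6: R B10 -> L2 hit  d=-]
7: R B9 -> L1 miss  d=-]

WB = [11, 4]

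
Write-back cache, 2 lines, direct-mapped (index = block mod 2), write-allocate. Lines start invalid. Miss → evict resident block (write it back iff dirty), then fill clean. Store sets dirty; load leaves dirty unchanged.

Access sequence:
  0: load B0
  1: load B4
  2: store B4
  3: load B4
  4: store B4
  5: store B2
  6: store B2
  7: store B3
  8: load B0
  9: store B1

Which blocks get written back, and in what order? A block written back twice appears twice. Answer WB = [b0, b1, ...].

WB = [4, 2, 3]

  0 | R B0 → L0 miss [-]
  1 | R B4 → L0 miss [-]
  2 | W B4 → L0 hit [D]
  3 | R B4 → L0 hit [D]
  4 | W B4 → L0 hit [D]
  5 | W B2 → L0 miss wb→B4 [D]
  6 | W B2 → L0 hit [D]
  7 | W B3 → L1 miss [D]
  8 | R B0 → L0 miss wb→B2 [-]
  9 | W B1 → L1 miss wb→B3 [D]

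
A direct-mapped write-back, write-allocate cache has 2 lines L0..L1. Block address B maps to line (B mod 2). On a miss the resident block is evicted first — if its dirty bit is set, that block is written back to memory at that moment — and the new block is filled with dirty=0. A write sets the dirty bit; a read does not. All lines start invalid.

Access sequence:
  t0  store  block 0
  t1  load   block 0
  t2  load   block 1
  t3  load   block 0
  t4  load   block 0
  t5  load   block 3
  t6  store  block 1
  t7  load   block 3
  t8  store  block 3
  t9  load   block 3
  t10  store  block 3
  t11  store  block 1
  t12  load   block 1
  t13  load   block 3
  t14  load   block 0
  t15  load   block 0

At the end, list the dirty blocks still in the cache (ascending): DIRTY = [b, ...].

DIRTY = [0]

  0 | W B0 → L0 miss [D]
  1 | R B0 → L0 hit [D]
  2 | R B1 → L1 miss [-]
  3 | R B0 → L0 hit [D]
  4 | R B0 → L0 hit [D]
  5 | R B3 → L1 miss [-]
  6 | W B1 → L1 miss [D]
  7 | R B3 → L1 miss wb→B1 [-]
  8 | W B3 → L1 hit [D]
  9 | R B3 → L1 hit [D]
  10 | W B3 → L1 hit [D]
  11 | W B1 → L1 miss wb→B3 [D]
  12 | R B1 → L1 hit [D]
  13 | R B3 → L1 miss wb→B1 [-]
  14 | R B0 → L0 hit [D]
  15 | R B0 → L0 hit [D]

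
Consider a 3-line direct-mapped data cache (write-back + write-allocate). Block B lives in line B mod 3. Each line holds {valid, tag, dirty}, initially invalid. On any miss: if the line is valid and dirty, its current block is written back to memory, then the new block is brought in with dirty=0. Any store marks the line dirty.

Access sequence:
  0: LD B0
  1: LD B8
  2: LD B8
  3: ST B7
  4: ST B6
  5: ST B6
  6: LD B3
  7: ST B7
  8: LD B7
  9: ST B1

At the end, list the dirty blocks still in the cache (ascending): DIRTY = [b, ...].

  0 | R B0 → L0 miss [-]
  1 | R B8 → L2 miss [-]
  2 | R B8 → L2 hit [-]
  3 | W B7 → L1 miss [D]
  4 | W B6 → L0 miss [D]
  5 | W B6 → L0 hit [D]
  6 | R B3 → L0 miss wb→B6 [-]
  7 | W B7 → L1 hit [D]
  8 | R B7 → L1 hit [D]
  9 | W B1 → L1 miss wb→B7 [D]

DIRTY = [1]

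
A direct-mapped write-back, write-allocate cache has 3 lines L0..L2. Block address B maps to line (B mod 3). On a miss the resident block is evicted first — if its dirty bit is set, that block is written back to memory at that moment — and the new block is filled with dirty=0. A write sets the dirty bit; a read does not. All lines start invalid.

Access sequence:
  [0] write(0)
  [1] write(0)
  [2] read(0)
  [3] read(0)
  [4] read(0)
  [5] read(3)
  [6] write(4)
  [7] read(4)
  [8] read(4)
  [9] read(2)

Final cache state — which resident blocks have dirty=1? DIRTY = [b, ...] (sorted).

DIRTY = [4]

0: W B0 -> L0 miss  d=D]
1: W B0 -> L0 hit  d=D]
2: R B0 -> L0 hit  d=D]
3: R B0 -> L0 hit  d=D]
4: R B0 -> L0 hit  d=D]
5: R B3 -> L0 miss wb->B0  d=-]
6: W B4 -> L1 miss  d=D]
7: R B4 -> L1 hit  d=D]
8: R B4 -> L1 hit  d=D]
9: R B2 -> L2 miss  d=-]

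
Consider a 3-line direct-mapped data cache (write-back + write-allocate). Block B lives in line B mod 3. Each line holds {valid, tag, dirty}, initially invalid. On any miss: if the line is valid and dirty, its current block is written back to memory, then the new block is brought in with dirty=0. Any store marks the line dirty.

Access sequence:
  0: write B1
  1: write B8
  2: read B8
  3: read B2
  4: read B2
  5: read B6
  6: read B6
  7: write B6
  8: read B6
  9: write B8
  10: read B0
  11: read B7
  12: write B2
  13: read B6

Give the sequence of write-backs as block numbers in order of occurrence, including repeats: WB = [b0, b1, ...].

  0 | W B1 → L1 miss [D]
  1 | W B8 → L2 miss [D]
  2 | R B8 → L2 hit [D]
  3 | R B2 → L2 miss wb→B8 [-]
  4 | R B2 → L2 hit [-]
  5 | R B6 → L0 miss [-]
  6 | R B6 → L0 hit [-]
  7 | W B6 → L0 hit [D]
  8 | R B6 → L0 hit [D]
  9 | W B8 → L2 miss [D]
  10 | R B0 → L0 miss wb→B6 [-]
  11 | R B7 → L1 miss wb→B1 [-]
  12 | W B2 → L2 miss wb→B8 [D]
  13 | R B6 → L0 miss [-]

WB = [8, 6, 1, 8]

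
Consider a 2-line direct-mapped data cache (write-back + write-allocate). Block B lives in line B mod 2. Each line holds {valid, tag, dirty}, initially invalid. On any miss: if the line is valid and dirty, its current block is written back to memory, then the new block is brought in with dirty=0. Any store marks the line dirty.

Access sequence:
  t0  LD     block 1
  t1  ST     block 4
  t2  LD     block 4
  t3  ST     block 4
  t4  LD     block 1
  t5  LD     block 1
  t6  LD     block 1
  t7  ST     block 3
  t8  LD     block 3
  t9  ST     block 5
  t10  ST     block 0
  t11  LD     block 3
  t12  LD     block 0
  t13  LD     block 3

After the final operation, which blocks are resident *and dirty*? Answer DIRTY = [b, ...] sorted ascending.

0: R B1 → L1 miss [-]
1: W B4 → L0 miss [D]
2: R B4 → L0 hit [D]
3: W B4 → L0 hit [D]
4: R B1 → L1 hit [-]
5: R B1 → L1 hit [-]
6: R B1 → L1 hit [-]
7: W B3 → L1 miss [D]
8: R B3 → L1 hit [D]
9: W B5 → L1 miss wb→B3 [D]
10: W B0 → L0 miss wb→B4 [D]
11: R B3 → L1 miss wb→B5 [-]
12: R B0 → L0 hit [D]
13: R B3 → L1 hit [-]

DIRTY = [0]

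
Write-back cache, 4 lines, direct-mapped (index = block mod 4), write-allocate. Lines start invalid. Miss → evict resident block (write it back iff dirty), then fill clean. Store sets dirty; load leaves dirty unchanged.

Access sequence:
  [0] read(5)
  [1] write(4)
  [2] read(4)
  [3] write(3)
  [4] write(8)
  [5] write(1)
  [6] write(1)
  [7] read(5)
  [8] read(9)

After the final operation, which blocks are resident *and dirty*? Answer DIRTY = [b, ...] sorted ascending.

DIRTY = [3, 8]

0: R B5 -> L1 miss  d=-]
1: W B4 -> L0 miss  d=D]
2: R B4 -> L0 hit  d=D]
3: W B3 -> L3 miss  d=D]
4: W B8 -> L0 miss wb->B4  d=D]
5: W B1 -> L1 miss  d=D]
6: W B1 -> L1 hit  d=D]
7: R B5 -> L1 miss wb->B1  d=-]
8: R B9 -> L1 miss  d=-]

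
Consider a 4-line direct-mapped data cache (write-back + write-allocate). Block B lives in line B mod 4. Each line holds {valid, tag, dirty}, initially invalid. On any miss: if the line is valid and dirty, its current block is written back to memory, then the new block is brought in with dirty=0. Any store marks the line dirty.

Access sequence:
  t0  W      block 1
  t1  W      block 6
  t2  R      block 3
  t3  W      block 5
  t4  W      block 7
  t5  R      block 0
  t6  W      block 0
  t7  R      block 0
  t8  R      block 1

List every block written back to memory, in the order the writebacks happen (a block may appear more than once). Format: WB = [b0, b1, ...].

WB = [1, 5]

  0 | W B1 → L1 miss [D]
  1 | W B6 → L2 miss [D]
  2 | R B3 → L3 miss [-]
  3 | W B5 → L1 miss wb→B1 [D]
  4 | W B7 → L3 miss [D]
  5 | R B0 → L0 miss [-]
  6 | W B0 → L0 hit [D]
  7 | R B0 → L0 hit [D]
  8 | R B1 → L1 miss wb→B5 [-]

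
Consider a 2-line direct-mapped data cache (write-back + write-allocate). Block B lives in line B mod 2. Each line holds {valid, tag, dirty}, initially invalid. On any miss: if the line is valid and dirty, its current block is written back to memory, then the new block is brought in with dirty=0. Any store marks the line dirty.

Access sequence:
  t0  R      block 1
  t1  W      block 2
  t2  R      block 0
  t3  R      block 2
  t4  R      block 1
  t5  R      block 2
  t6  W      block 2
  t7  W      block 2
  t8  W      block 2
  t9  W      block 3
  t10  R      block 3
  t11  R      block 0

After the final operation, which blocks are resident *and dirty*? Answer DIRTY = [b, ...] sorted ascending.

DIRTY = [3]

0: R B1 -> L1 miss  d=-]
1: W B2 -> L0 miss  d=D]
2: R B0 -> L0 miss wb->B2  d=-]
3: R B2 -> L0 miss  d=-]
4: R B1 -> L1 hit  d=-]
5: R B2 -> L0 hit  d=-]
6: W B2 -> L0 hit  d=D]
7: W B2 -> L0 hit  d=D]
8: W B2 -> L0 hit  d=D]
9: W B3 -> L1 miss  d=D]
10: R B3 -> L1 hit  d=D]
11: R B0 -> L0 miss wb->B2  d=-]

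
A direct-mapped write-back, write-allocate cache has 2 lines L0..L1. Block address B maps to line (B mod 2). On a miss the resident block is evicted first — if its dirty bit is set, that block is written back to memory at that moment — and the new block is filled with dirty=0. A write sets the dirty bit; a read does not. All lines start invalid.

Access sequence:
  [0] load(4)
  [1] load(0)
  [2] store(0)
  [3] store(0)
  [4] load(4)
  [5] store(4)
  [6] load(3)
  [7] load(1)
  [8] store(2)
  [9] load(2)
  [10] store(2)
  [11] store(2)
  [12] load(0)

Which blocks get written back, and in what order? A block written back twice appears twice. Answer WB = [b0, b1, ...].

WB = [0, 4, 2]

0: R B4 -> L0 miss  d=-]
1: R B0 -> L0 miss  d=-]
2: W B0 -> L0 hit  d=D]
3: W B0 -> L0 hit  d=D]
4: R B4 -> L0 miss wb->B0  d=-]
5: W B4 -> L0 hit  d=D]
6: R B3 -> L1 miss  d=-]
7: R B1 -> L1 miss  d=-]
8: W B2 -> L0 miss wb->B4  d=D]
9: R B2 -> L0 hit  d=D]
10: W B2 -> L0 hit  d=D]
11: W B2 -> L0 hit  d=D]
12: R B0 -> L0 miss wb->B2  d=-]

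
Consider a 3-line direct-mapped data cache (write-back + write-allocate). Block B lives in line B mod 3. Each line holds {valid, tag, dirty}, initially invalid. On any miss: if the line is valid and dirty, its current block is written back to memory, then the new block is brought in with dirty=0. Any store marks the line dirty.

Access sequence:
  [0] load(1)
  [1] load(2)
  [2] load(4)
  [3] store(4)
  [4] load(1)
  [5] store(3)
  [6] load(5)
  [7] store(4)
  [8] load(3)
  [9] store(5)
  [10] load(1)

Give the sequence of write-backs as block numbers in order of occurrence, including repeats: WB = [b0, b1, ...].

  0 | R B1 → L1 miss [-]
  1 | R B2 → L2 miss [-]
  2 | R B4 → L1 miss [-]
  3 | W B4 → L1 hit [D]
  4 | R B1 → L1 miss wb→B4 [-]
  5 | W B3 → L0 miss [D]
  6 | R B5 → L2 miss [-]
  7 | W B4 → L1 miss [D]
  8 | R B3 → L0 hit [D]
  9 | W B5 → L2 hit [D]
  10 | R B1 → L1 miss wb→B4 [-]

WB = [4, 4]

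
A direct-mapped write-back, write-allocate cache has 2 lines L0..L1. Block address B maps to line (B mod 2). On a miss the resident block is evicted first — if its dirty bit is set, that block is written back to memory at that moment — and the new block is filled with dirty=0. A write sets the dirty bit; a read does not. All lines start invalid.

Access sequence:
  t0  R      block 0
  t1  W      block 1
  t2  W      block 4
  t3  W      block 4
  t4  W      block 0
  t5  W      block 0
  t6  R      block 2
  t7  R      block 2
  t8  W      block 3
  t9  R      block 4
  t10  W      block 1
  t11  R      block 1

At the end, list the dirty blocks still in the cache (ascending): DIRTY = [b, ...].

0: R B0 -> L0 miss  d=-]
1: W B1 -> L1 miss  d=D]
2: W B4 -> L0 miss  d=D]
3: W B4 -> L0 hit  d=D]
4: W B0 -> L0 miss wb->B4  d=D]
5: W B0 -> L0 hit  d=D]
6: R B2 -> L0 miss wb->B0  d=-]
7: R B2 -> L0 hit  d=-]
8: W B3 -> L1 miss wb->B1  d=D]
9: R B4 -> L0 miss  d=-]
10: W B1 -> L1 miss wb->B3  d=D]
11: R B1 -> L1 hit  d=D]

DIRTY = [1]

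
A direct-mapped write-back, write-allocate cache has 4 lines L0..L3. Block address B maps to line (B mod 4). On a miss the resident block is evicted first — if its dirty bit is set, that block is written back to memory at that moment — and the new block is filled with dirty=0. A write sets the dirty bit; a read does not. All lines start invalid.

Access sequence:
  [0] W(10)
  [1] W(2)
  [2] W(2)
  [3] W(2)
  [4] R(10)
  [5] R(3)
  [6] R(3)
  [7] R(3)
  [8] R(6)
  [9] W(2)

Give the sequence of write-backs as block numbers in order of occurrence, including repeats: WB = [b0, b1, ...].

WB = [10, 2]

0: W B10 → L2 miss [D]
1: W B2 → L2 miss wb→B10 [D]
2: W B2 → L2 hit [D]
3: W B2 → L2 hit [D]
4: R B10 → L2 miss wb→B2 [-]
5: R B3 → L3 miss [-]
6: R B3 → L3 hit [-]
7: R B3 → L3 hit [-]
8: R B6 → L2 miss [-]
9: W B2 → L2 miss [D]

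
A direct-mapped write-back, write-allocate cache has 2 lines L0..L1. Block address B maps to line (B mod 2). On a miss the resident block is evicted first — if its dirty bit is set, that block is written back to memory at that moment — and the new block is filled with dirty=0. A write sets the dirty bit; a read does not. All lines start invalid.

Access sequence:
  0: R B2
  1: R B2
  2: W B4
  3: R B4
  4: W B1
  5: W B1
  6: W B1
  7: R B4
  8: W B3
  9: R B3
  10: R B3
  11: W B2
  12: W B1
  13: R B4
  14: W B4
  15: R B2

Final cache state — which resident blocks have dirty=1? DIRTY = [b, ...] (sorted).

DIRTY = [1]

0: R B2 → L0 miss [-]
1: R B2 → L0 hit [-]
2: W B4 → L0 miss [D]
3: R B4 → L0 hit [D]
4: W B1 → L1 miss [D]
5: W B1 → L1 hit [D]
6: W B1 → L1 hit [D]
7: R B4 → L0 hit [D]
8: W B3 → L1 miss wb→B1 [D]
9: R B3 → L1 hit [D]
10: R B3 → L1 hit [D]
11: W B2 → L0 miss wb→B4 [D]
12: W B1 → L1 miss wb→B3 [D]
13: R B4 → L0 miss wb→B2 [-]
14: W B4 → L0 hit [D]
15: R B2 → L0 miss wb→B4 [-]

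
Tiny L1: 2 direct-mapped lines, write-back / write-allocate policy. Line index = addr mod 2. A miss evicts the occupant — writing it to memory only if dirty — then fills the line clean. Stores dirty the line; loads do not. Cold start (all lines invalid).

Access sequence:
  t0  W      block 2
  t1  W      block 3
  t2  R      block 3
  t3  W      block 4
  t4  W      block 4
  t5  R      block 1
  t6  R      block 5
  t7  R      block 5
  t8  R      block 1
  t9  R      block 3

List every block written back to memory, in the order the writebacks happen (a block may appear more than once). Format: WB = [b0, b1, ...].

WB = [2, 3]

  0 | W B2 → L0 miss [D]
  1 | W B3 → L1 miss [D]
  2 | R B3 → L1 hit [D]
  3 | W B4 → L0 miss wb→B2 [D]
  4 | W B4 → L0 hit [D]
  5 | R B1 → L1 miss wb→B3 [-]
  6 | R B5 → L1 miss [-]
  7 | R B5 → L1 hit [-]
  8 | R B1 → L1 miss [-]
  9 | R B3 → L1 miss [-]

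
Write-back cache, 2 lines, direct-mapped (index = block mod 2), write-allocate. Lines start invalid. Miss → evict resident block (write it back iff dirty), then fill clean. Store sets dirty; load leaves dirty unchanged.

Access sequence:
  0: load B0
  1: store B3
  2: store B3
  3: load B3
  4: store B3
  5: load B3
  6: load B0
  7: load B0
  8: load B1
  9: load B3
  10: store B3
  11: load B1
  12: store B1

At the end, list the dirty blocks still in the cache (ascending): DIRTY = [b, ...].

DIRTY = [1]

  0 | R B0 → L0 miss [-]
  1 | W B3 → L1 miss [D]
  2 | W B3 → L1 hit [D]
  3 | R B3 → L1 hit [D]
  4 | W B3 → L1 hit [D]
  5 | R B3 → L1 hit [D]
  6 | R B0 → L0 hit [-]
  7 | R B0 → L0 hit [-]
  8 | R B1 → L1 miss wb→B3 [-]
  9 | R B3 → L1 miss [-]
  10 | W B3 → L1 hit [D]
  11 | R B1 → L1 miss wb→B3 [-]
  12 | W B1 → L1 hit [D]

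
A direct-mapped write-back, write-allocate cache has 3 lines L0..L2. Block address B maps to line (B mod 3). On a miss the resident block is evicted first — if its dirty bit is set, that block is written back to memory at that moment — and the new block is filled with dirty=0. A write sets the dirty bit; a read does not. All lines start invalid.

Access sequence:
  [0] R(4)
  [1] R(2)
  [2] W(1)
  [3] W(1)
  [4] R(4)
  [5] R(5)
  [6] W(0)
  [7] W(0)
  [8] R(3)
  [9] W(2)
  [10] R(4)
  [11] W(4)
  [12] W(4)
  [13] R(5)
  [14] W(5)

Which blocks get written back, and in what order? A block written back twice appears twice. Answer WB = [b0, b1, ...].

  0 | R B4 → L1 miss [-]
  1 | R B2 → L2 miss [-]
  2 | W B1 → L1 miss [D]
  3 | W B1 → L1 hit [D]
  4 | R B4 → L1 miss wb→B1 [-]
  5 | R B5 → L2 miss [-]
  6 | W B0 → L0 miss [D]
  7 | W B0 → L0 hit [D]
  8 | R B3 → L0 miss wb→B0 [-]
  9 | W B2 → L2 miss [D]
  10 | R B4 → L1 hit [-]
  11 | W B4 → L1 hit [D]
  12 | W B4 → L1 hit [D]
  13 | R B5 → L2 miss wb→B2 [-]
  14 | W B5 → L2 hit [D]

WB = [1, 0, 2]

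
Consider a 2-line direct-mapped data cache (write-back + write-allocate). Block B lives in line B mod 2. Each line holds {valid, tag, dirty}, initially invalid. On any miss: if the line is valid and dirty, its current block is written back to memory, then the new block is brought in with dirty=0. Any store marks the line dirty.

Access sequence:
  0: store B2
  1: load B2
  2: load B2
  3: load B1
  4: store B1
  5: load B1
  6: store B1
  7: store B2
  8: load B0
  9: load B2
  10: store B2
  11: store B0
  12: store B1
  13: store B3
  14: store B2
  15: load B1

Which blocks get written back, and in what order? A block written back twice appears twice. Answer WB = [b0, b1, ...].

  0 | W B2 → L0 miss [D]
  1 | R B2 → L0 hit [D]
  2 | R B2 → L0 hit [D]
  3 | R B1 → L1 miss [-]
  4 | W B1 → L1 hit [D]
  5 | R B1 → L1 hit [D]
  6 | W B1 → L1 hit [D]
  7 | W B2 → L0 hit [D]
  8 | R B0 → L0 miss wb→B2 [-]
  9 | R B2 → L0 miss [-]
  10 | W B2 → L0 hit [D]
  11 | W B0 → L0 miss wb→B2 [D]
  12 | W B1 → L1 hit [D]
  13 | W B3 → L1 miss wb→B1 [D]
  14 | W B2 → L0 miss wb→B0 [D]
  15 | R B1 → L1 miss wb→B3 [-]

WB = [2, 2, 1, 0, 3]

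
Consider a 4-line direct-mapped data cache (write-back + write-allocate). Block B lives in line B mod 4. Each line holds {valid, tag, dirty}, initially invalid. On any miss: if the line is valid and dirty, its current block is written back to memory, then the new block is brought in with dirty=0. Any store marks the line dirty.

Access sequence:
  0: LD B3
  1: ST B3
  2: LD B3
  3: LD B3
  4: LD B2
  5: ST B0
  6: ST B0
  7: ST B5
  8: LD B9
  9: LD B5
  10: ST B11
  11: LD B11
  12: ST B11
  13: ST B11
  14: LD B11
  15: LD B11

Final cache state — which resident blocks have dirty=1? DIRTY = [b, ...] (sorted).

DIRTY = [0, 11]

0: R B3 -> L3 miss  d=-]
1: W B3 -> L3 hit  d=D]
2: R B3 -> L3 hit  d=D]
3: R B3 -> L3 hit  d=D]
4: R B2 -> L2 miss  d=-]
5: W B0 -> L0 miss  d=D]
6: W B0 -> L0 hit  d=D]
7: W B5 -> L1 miss  d=D]
8: R B9 -> L1 miss wb->B5  d=-]
9: R B5 -> L1 miss  d=-]
10: W B11 -> L3 miss wb->B3  d=D]
11: R B11 -> L3 hit  d=D]
12: W B11 -> L3 hit  d=D]
13: W B11 -> L3 hit  d=D]
14: R B11 -> L3 hit  d=D]
15: R B11 -> L3 hit  d=D]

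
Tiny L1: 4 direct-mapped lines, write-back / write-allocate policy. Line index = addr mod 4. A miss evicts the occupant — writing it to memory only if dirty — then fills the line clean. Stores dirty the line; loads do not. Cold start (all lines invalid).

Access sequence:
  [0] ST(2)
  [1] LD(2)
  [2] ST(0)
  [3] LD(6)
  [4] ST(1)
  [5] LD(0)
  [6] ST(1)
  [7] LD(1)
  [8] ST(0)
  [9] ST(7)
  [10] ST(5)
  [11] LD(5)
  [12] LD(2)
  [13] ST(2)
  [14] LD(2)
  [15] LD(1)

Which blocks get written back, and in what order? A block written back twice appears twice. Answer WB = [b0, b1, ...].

  0 | W B2 → L2 miss [D]
  1 | R B2 → L2 hit [D]
  2 | W B0 → L0 miss [D]
  3 | R B6 → L2 miss wb→B2 [-]
  4 | W B1 → L1 miss [D]
  5 | R B0 → L0 hit [D]
  6 | W B1 → L1 hit [D]
  7 | R B1 → L1 hit [D]
  8 | W B0 → L0 hit [D]
  9 | W B7 → L3 miss [D]
  10 | W B5 → L1 miss wb→B1 [D]
  11 | R B5 → L1 hit [D]
  12 | R B2 → L2 miss [-]
  13 | W B2 → L2 hit [D]
  14 | R B2 → L2 hit [D]
  15 | R B1 → L1 miss wb→B5 [-]

WB = [2, 1, 5]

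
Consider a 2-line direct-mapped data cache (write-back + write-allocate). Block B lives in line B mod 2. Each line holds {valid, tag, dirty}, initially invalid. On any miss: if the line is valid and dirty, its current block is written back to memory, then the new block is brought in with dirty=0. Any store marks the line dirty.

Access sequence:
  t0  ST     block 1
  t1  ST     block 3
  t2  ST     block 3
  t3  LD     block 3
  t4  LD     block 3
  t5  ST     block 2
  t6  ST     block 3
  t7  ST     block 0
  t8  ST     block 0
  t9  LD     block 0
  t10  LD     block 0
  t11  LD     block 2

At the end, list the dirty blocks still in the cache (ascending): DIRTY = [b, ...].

0: W B1 -> L1 miss  d=D]
1: W B3 -> L1 miss wb->B1  d=D]
2: W B3 -> L1 hit  d=D]
3: R B3 -> L1 hit  d=D]
4: R B3 -> L1 hit  d=D]
5: W B2 -> L0 miss  d=D]
6: W B3 -> L1 hit  d=D]
7: W B0 -> L0 miss wb->B2  d=D]
8: W B0 -> L0 hit  d=D]
9: R B0 -> L0 hit  d=D]
10: R B0 -> L0 hit  d=D]
11: R B2 -> L0 miss wb->B0  d=-]

DIRTY = [3]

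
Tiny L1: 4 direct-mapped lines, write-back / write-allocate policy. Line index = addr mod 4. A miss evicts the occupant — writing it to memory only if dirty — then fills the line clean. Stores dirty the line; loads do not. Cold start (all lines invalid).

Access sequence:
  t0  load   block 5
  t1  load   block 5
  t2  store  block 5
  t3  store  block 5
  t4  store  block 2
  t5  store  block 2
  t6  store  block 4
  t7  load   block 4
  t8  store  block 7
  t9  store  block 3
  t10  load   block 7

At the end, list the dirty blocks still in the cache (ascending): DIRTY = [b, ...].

DIRTY = [2, 4, 5]

0: R B5 → L1 miss [-]
1: R B5 → L1 hit [-]
2: W B5 → L1 hit [D]
3: W B5 → L1 hit [D]
4: W B2 → L2 miss [D]
5: W B2 → L2 hit [D]
6: W B4 → L0 miss [D]
7: R B4 → L0 hit [D]
8: W B7 → L3 miss [D]
9: W B3 → L3 miss wb→B7 [D]
10: R B7 → L3 miss wb→B3 [-]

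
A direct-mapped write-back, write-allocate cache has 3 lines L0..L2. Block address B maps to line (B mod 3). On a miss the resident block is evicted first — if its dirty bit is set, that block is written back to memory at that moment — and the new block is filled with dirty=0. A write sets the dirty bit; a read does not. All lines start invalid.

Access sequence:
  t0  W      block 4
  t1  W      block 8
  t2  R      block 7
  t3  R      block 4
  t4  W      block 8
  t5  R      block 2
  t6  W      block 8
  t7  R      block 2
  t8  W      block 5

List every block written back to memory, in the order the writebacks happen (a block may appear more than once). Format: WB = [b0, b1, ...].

0: W B4 -> L1 miss  d=D]
1: W B8 -> L2 miss  d=D]
2: R B7 -> L1 miss wb->B4  d=-]
3: R B4 -> L1 miss  d=-]
4: W B8 -> L2 hit  d=D]
5: R B2 -> L2 miss wb->B8  d=-]
6: W B8 -> L2 miss  d=D]
7: R B2 -> L2 miss wb->B8  d=-]
8: W B5 -> L2 miss  d=D]

WB = [4, 8, 8]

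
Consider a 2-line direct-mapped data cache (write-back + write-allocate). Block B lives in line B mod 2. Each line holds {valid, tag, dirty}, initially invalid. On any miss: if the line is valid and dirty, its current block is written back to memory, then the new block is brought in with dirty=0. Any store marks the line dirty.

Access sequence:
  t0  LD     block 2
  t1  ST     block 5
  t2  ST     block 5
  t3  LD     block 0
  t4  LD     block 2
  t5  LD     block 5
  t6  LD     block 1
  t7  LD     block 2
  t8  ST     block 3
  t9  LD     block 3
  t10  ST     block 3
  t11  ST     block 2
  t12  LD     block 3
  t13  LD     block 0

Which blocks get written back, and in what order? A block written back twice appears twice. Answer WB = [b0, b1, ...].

WB = [5, 2]

  0 | R B2 → L0 miss [-]
  1 | W B5 → L1 miss [D]
  2 | W B5 → L1 hit [D]
  3 | R B0 → L0 miss [-]
  4 | R B2 → L0 miss [-]
  5 | R B5 → L1 hit [D]
  6 | R B1 → L1 miss wb→B5 [-]
  7 | R B2 → L0 hit [-]
  8 | W B3 → L1 miss [D]
  9 | R B3 → L1 hit [D]
  10 | W B3 → L1 hit [D]
  11 | W B2 → L0 hit [D]
  12 | R B3 → L1 hit [D]
  13 | R B0 → L0 miss wb→B2 [-]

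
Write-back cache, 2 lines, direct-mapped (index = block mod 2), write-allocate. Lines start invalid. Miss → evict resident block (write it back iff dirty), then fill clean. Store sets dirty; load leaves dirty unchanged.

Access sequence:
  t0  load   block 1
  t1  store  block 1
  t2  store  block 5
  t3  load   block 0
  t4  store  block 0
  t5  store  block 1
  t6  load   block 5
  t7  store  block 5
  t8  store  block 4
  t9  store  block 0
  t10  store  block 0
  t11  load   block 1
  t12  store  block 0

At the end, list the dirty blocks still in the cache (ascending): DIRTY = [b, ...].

DIRTY = [0]

0: R B1 -> L1 miss  d=-]
1: W B1 -> L1 hit  d=D]
2: W B5 -> L1 miss wb->B1  d=D]
3: R B0 -> L0 miss  d=-]
4: W B0 -> L0 hit  d=D]
5: W B1 -> L1 miss wb->B5  d=D]
6: R B5 -> L1 miss wb->B1  d=-]
7: W B5 -> L1 hit  d=D]
8: W B4 -> L0 miss wb->B0  d=D]
9: W B0 -> L0 miss wb->B4  d=D]
10: W B0 -> L0 hit  d=D]
11: R B1 -> L1 miss wb->B5  d=-]
12: W B0 -> L0 hit  d=D]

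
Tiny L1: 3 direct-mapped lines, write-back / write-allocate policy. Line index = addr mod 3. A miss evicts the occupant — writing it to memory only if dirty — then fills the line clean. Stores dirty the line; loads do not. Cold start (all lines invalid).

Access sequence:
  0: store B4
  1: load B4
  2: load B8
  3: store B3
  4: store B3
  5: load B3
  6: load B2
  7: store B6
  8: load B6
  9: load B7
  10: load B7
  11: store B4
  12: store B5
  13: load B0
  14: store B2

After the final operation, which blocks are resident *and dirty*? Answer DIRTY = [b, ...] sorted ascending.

DIRTY = [2, 4]

  0 | W B4 → L1 miss [D]
  1 | R B4 → L1 hit [D]
  2 | R B8 → L2 miss [-]
  3 | W B3 → L0 miss [D]
  4 | W B3 → L0 hit [D]
  5 | R B3 → L0 hit [D]
  6 | R B2 → L2 miss [-]
  7 | W B6 → L0 miss wb→B3 [D]
  8 | R B6 → L0 hit [D]
  9 | R B7 → L1 miss wb→B4 [-]
  10 | R B7 → L1 hit [-]
  11 | W B4 → L1 miss [D]
  12 | W B5 → L2 miss [D]
  13 | R B0 → L0 miss wb→B6 [-]
  14 | W B2 → L2 miss wb→B5 [D]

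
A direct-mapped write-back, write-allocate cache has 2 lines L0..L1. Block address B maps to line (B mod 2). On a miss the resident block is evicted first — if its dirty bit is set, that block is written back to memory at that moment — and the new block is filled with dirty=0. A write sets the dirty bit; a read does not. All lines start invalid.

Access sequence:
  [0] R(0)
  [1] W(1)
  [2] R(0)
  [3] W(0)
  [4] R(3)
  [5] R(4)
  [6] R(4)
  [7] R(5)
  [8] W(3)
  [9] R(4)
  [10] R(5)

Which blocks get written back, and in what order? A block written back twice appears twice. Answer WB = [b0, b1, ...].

WB = [1, 0, 3]

0: R B0 → L0 miss [-]
1: W B1 → L1 miss [D]
2: R B0 → L0 hit [-]
3: W B0 → L0 hit [D]
4: R B3 → L1 miss wb→B1 [-]
5: R B4 → L0 miss wb→B0 [-]
6: R B4 → L0 hit [-]
7: R B5 → L1 miss [-]
8: W B3 → L1 miss [D]
9: R B4 → L0 hit [-]
10: R B5 → L1 miss wb→B3 [-]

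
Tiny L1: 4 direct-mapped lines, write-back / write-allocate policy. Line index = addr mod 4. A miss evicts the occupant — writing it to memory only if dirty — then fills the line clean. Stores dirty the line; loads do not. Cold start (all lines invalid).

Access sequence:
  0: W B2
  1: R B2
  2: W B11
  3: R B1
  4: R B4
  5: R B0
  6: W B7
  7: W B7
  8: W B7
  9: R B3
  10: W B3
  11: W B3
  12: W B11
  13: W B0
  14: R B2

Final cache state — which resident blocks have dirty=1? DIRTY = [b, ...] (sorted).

0: W B2 → L2 miss [D]
1: R B2 → L2 hit [D]
2: W B11 → L3 miss [D]
3: R B1 → L1 miss [-]
4: R B4 → L0 miss [-]
5: R B0 → L0 miss [-]
6: W B7 → L3 miss wb→B11 [D]
7: W B7 → L3 hit [D]
8: W B7 → L3 hit [D]
9: R B3 → L3 miss wb→B7 [-]
10: W B3 → L3 hit [D]
11: W B3 → L3 hit [D]
12: W B11 → L3 miss wb→B3 [D]
13: W B0 → L0 hit [D]
14: R B2 → L2 hit [D]

DIRTY = [0, 2, 11]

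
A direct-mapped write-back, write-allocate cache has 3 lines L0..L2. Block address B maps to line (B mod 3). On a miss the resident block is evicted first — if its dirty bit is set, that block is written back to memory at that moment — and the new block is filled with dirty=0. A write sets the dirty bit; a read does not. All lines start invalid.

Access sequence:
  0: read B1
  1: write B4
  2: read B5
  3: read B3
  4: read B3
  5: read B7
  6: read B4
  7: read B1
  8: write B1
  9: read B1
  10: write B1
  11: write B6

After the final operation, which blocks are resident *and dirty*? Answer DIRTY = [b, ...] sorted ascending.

DIRTY = [1, 6]

0: R B1 → L1 miss [-]
1: W B4 → L1 miss [D]
2: R B5 → L2 miss [-]
3: R B3 → L0 miss [-]
4: R B3 → L0 hit [-]
5: R B7 → L1 miss wb→B4 [-]
6: R B4 → L1 miss [-]
7: R B1 → L1 miss [-]
8: W B1 → L1 hit [D]
9: R B1 → L1 hit [D]
10: W B1 → L1 hit [D]
11: W B6 → L0 miss [D]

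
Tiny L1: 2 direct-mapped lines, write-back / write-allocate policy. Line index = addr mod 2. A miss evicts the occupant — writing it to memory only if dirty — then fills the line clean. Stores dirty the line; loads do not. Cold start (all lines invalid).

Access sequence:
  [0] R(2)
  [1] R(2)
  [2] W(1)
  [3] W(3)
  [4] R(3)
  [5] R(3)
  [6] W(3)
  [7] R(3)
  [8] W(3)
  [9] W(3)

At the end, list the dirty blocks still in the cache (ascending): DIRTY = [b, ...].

DIRTY = [3]

0: R B2 -> L0 miss  d=-]
1: R B2 -> L0 hit  d=-]
2: W B1 -> L1 miss  d=D]
3: W B3 -> L1 miss wb->B1  d=D]
4: R B3 -> L1 hit  d=D]
5: R B3 -> L1 hit  d=D]
6: W B3 -> L1 hit  d=D]
7: R B3 -> L1 hit  d=D]
8: W B3 -> L1 hit  d=D]
9: W B3 -> L1 hit  d=D]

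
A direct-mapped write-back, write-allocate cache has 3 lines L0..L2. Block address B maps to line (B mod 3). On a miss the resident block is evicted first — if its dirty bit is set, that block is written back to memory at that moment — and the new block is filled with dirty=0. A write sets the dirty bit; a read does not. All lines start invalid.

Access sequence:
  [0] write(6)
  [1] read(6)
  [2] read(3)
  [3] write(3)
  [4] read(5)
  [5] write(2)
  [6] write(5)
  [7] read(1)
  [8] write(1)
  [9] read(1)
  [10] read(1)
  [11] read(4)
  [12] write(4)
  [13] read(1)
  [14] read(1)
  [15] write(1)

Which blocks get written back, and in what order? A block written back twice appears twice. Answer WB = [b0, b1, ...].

  0 | W B6 → L0 miss [D]
  1 | R B6 → L0 hit [D]
  2 | R B3 → L0 miss wb→B6 [-]
  3 | W B3 → L0 hit [D]
  4 | R B5 → L2 miss [-]
  5 | W B2 → L2 miss [D]
  6 | W B5 → L2 miss wb→B2 [D]
  7 | R B1 → L1 miss [-]
  8 | W B1 → L1 hit [D]
  9 | R B1 → L1 hit [D]
  10 | R B1 → L1 hit [D]
  11 | R B4 → L1 miss wb→B1 [-]
  12 | W B4 → L1 hit [D]
  13 | R B1 → L1 miss wb→B4 [-]
  14 | R B1 → L1 hit [-]
  15 | W B1 → L1 hit [D]

WB = [6, 2, 1, 4]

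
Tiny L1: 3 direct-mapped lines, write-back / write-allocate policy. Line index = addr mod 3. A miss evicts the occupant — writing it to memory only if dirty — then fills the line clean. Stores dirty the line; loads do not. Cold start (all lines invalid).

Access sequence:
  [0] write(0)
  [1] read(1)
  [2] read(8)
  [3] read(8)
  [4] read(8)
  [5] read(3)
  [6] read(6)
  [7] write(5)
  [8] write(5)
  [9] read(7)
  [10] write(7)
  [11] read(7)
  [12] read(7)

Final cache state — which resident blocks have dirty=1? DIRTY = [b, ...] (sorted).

DIRTY = [5, 7]

0: W B0 -> L0 miss  d=D]
1: R B1 -> L1 miss  d=-]
2: R B8 -> L2 miss  d=-]
3: R B8 -> L2 hit  d=-]
4: R B8 -> L2 hit  d=-]
5: R B3 -> L0 miss wb->B0  d=-]
6: R B6 -> L0 miss  d=-]
7: W B5 -> L2 miss  d=D]
8: W B5 -> L2 hit  d=D]
9: R B7 -> L1 miss  d=-]
10: W B7 -> L1 hit  d=D]
11: R B7 -> L1 hit  d=D]
12: R B7 -> L1 hit  d=D]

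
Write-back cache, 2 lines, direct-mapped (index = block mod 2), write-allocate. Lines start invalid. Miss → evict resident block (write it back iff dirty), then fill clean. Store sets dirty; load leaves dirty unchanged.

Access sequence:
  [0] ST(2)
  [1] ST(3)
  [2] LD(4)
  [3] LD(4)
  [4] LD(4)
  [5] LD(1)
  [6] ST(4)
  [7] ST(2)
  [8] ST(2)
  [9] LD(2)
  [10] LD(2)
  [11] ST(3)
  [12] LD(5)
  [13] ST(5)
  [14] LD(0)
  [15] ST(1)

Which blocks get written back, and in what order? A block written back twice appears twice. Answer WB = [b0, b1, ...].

WB = [2, 3, 4, 3, 2, 5]

0: W B2 -> L0 miss  d=D]
1: W B3 -> L1 miss  d=D]
2: R B4 -> L0 miss wb->B2  d=-]
3: R B4 -> L0 hit  d=-]
4: R B4 -> L0 hit  d=-]
5: R B1 -> L1 miss wb->B3  d=-]
6: W B4 -> L0 hit  d=D]
7: W B2 -> L0 miss wb->B4  d=D]
8: W B2 -> L0 hit  d=D]
9: R B2 -> L0 hit  d=D]
10: R B2 -> L0 hit  d=D]
11: W B3 -> L1 miss  d=D]
12: R B5 -> L1 miss wb->B3  d=-]
13: W B5 -> L1 hit  d=D]
14: R B0 -> L0 miss wb->B2  d=-]
15: W B1 -> L1 miss wb->B5  d=D]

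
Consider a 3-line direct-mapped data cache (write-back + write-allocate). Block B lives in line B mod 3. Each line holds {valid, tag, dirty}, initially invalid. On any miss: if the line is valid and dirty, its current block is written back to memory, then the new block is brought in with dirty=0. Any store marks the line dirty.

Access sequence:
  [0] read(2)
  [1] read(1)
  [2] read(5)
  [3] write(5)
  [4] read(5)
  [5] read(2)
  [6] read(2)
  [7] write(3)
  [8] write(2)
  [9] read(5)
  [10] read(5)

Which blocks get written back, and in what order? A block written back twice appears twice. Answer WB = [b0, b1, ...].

WB = [5, 2]

0: R B2 -> L2 miss  d=-]
1: R B1 -> L1 miss  d=-]
2: R B5 -> L2 miss  d=-]
3: W B5 -> L2 hit  d=D]
4: R B5 -> L2 hit  d=D]
5: R B2 -> L2 miss wb->B5  d=-]
6: R B2 -> L2 hit  d=-]
7: W B3 -> L0 miss  d=D]
8: W B2 -> L2 hit  d=D]
9: R B5 -> L2 miss wb->B2  d=-]
10: R B5 -> L2 hit  d=-]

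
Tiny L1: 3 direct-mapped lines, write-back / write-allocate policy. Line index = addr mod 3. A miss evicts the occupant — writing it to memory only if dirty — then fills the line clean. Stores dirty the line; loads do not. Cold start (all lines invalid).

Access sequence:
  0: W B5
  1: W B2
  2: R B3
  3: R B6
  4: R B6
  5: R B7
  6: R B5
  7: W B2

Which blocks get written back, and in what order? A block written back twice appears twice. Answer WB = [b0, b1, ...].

WB = [5, 2]

  0 | W B5 → L2 miss [D]
  1 | W B2 → L2 miss wb→B5 [D]
  2 | R B3 → L0 miss [-]
  3 | R B6 → L0 miss [-]
  4 | R B6 → L0 hit [-]
  5 | R B7 → L1 miss [-]
  6 | R B5 → L2 miss wb→B2 [-]
  7 | W B2 → L2 miss [D]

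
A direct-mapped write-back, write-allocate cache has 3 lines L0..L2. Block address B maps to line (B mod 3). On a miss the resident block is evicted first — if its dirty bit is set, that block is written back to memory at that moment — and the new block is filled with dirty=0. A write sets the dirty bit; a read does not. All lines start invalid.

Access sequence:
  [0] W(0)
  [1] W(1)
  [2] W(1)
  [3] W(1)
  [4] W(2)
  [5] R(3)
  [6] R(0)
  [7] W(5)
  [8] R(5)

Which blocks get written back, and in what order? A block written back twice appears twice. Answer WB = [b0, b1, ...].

0: W B0 → L0 miss [D]
1: W B1 → L1 miss [D]
2: W B1 → L1 hit [D]
3: W B1 → L1 hit [D]
4: W B2 → L2 miss [D]
5: R B3 → L0 miss wb→B0 [-]
6: R B0 → L0 miss [-]
7: W B5 → L2 miss wb→B2 [D]
8: R B5 → L2 hit [D]

WB = [0, 2]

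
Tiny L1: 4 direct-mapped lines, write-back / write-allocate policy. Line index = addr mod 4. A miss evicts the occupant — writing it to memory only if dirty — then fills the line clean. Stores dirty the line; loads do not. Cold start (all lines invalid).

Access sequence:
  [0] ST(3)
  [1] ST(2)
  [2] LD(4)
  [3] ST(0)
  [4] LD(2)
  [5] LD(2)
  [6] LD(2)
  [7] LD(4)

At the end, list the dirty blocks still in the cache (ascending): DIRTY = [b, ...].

0: W B3 → L3 miss [D]
1: W B2 → L2 miss [D]
2: R B4 → L0 miss [-]
3: W B0 → L0 miss [D]
4: R B2 → L2 hit [D]
5: R B2 → L2 hit [D]
6: R B2 → L2 hit [D]
7: R B4 → L0 miss wb→B0 [-]

DIRTY = [2, 3]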